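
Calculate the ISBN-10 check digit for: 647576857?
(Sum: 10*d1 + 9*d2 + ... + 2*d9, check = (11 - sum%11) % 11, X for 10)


Weighted sum: 320
320 mod 11 = 1

Check digit: X


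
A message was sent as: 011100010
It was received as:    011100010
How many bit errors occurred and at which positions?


XOR: 000000000

0 errors (received matches sent)


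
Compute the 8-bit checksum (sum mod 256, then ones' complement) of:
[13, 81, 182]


Sum = 276 mod 256 = 20
Complement = 235

235


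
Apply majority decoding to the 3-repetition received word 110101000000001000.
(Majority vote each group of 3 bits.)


Groups: 110, 101, 000, 000, 001, 000
Majority votes: 110000

110000


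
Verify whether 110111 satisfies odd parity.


Number of 1s: 5

Yes, parity is correct (5 ones)


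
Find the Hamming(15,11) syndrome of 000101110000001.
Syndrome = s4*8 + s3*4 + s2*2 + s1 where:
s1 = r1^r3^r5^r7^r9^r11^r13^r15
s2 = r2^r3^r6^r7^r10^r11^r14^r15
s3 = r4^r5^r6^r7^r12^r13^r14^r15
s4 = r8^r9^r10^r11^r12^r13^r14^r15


s1=0, s2=1, s3=0, s4=0

Syndrome = 2 (error at position 2)


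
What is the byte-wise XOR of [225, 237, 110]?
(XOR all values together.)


XOR chain: 225 ^ 237 ^ 110 = 98

98


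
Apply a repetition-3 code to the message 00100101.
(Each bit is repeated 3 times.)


Each bit -> 3 copies

000000111000000111000111


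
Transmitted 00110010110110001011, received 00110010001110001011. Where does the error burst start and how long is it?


XOR: 00000000111000000000

Burst at position 8, length 3


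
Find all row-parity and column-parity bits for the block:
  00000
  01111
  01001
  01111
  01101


Row parities: 00001
Column parities: 00100

Row P: 00001, Col P: 00100, Corner: 1


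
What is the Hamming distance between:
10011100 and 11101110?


XOR: 01110010
Count of 1s: 4

4


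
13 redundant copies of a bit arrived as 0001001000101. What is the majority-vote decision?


Ones: 4 out of 13
Threshold: 7

0 (4/13 voted 1)


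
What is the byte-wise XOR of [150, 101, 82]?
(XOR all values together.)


XOR chain: 150 ^ 101 ^ 82 = 161

161


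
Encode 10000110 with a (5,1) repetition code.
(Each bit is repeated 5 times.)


Each bit -> 5 copies

1111100000000000000000000111111111100000


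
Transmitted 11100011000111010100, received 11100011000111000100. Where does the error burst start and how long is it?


XOR: 00000000000000010000

Burst at position 15, length 1


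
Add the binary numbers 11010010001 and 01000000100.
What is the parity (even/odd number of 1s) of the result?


11010010001 = 1681
01000000100 = 516
Sum = 2197 = 100010010101
1s count = 5

odd parity (5 ones in 100010010101)


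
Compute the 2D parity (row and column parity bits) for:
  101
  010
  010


Row parities: 011
Column parities: 101

Row P: 011, Col P: 101, Corner: 0


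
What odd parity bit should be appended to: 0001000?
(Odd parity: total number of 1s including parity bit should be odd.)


Number of 1s in data: 1
Parity bit: 0

0


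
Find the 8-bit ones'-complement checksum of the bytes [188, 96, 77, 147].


Sum = 508 mod 256 = 252
Complement = 3

3


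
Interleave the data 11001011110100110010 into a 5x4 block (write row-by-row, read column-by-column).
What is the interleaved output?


Matrix:
  1100
  1011
  1101
  0011
  0010
Read columns: 11100101000101101110

11100101000101101110


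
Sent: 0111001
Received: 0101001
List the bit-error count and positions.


XOR: 0010000

1 error(s) at position(s): 2


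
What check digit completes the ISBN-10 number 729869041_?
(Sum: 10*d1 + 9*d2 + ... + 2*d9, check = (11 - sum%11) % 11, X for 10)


Weighted sum: 311
311 mod 11 = 3

Check digit: 8


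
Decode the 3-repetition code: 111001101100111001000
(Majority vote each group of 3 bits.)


Groups: 111, 001, 101, 100, 111, 001, 000
Majority votes: 1010100

1010100


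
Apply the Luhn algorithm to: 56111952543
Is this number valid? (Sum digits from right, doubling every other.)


Luhn sum = 46
46 mod 10 = 6

Invalid (Luhn sum mod 10 = 6)


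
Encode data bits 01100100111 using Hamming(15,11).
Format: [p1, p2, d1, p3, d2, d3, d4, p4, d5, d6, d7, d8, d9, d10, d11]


Parity bits: p1=1, p2=0, p3=1, p4=0

100111000100111


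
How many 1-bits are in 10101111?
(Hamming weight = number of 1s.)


Counting 1s in 10101111

6


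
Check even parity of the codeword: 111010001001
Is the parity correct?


Number of 1s: 6

Yes, parity is correct (6 ones)


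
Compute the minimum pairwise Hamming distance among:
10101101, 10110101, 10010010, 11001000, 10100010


Comparing all pairs, minimum distance: 2
Can detect 1 errors, correct 0 errors

2


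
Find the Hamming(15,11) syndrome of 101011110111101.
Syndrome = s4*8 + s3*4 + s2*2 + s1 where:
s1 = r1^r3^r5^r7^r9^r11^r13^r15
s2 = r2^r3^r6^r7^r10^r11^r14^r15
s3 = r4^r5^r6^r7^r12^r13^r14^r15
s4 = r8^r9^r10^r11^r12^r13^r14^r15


s1=1, s2=0, s3=0, s4=0

Syndrome = 1 (error at position 1)


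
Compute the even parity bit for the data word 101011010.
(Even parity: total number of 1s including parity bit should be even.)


Number of 1s in data: 5
Parity bit: 1

1


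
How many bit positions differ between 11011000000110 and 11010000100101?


XOR: 00001000100011
Count of 1s: 4

4


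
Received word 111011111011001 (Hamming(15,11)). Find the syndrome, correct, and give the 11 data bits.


Syndrome = 13: error at position 13

Data: 11111011101 (corrected bit 13)


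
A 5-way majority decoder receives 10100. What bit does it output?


Ones: 2 out of 5
Threshold: 3

0 (2/5 voted 1)


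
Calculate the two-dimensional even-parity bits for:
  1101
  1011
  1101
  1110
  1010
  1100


Row parities: 111100
Column parities: 0011

Row P: 111100, Col P: 0011, Corner: 0


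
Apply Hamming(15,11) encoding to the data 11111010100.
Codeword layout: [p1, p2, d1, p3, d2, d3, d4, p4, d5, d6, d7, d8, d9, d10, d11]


Parity bits: p1=0, p2=0, p3=0, p4=1

001011111010100


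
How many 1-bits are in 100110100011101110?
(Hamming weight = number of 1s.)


Counting 1s in 100110100011101110

10


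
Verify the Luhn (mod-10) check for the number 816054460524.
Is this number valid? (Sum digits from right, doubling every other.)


Luhn sum = 43
43 mod 10 = 3

Invalid (Luhn sum mod 10 = 3)


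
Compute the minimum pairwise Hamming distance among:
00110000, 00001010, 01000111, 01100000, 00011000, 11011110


Comparing all pairs, minimum distance: 2
Can detect 1 errors, correct 0 errors

2


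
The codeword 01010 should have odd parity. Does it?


Number of 1s: 2

No, parity error (2 ones)


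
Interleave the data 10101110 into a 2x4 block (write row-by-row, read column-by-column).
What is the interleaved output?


Matrix:
  1010
  1110
Read columns: 11011100

11011100


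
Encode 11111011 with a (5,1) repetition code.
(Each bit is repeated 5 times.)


Each bit -> 5 copies

1111111111111111111111111000001111111111


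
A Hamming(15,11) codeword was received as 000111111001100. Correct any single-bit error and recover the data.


Syndrome = 0: no error detected

Data: 01111001100 (no errors)


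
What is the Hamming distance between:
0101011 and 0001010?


XOR: 0100001
Count of 1s: 2

2


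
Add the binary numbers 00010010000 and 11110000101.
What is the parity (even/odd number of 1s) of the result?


00010010000 = 144
11110000101 = 1925
Sum = 2069 = 100000010101
1s count = 4

even parity (4 ones in 100000010101)


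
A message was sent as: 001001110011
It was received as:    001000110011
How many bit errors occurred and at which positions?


XOR: 000001000000

1 error(s) at position(s): 5


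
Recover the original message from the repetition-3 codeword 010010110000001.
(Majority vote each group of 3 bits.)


Groups: 010, 010, 110, 000, 001
Majority votes: 00100

00100


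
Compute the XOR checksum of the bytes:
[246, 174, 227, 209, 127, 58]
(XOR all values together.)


XOR chain: 246 ^ 174 ^ 227 ^ 209 ^ 127 ^ 58 = 47

47


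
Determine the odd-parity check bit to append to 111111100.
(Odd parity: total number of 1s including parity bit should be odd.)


Number of 1s in data: 7
Parity bit: 0

0


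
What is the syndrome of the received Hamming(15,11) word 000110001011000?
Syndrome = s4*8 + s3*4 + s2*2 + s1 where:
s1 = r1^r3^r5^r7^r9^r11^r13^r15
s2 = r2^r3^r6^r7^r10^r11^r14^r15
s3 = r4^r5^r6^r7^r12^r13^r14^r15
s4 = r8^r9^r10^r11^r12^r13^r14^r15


s1=1, s2=1, s3=1, s4=1

Syndrome = 15 (error at position 15)


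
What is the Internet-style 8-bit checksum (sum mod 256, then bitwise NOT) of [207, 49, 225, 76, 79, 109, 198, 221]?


Sum = 1164 mod 256 = 140
Complement = 115

115


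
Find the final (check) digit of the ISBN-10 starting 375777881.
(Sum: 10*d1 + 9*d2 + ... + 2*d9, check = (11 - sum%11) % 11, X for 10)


Weighted sum: 317
317 mod 11 = 9

Check digit: 2


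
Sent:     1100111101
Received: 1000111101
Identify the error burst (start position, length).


XOR: 0100000000

Burst at position 1, length 1


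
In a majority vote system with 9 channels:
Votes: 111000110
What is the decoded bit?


Ones: 5 out of 9
Threshold: 5

1 (5/9 voted 1)


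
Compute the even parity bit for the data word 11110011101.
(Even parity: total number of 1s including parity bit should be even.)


Number of 1s in data: 8
Parity bit: 0

0


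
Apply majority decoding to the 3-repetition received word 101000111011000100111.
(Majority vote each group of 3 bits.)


Groups: 101, 000, 111, 011, 000, 100, 111
Majority votes: 1011001

1011001


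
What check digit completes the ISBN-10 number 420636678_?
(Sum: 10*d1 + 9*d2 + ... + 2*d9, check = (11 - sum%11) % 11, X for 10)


Weighted sum: 209
209 mod 11 = 0

Check digit: 0


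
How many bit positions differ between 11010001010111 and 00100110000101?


XOR: 11110111010010
Count of 1s: 9

9


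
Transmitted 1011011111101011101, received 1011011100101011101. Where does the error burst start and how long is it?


XOR: 0000000011000000000

Burst at position 8, length 2


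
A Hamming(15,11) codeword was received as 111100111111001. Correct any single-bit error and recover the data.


Syndrome = 0: no error detected

Data: 10011111001 (no errors)


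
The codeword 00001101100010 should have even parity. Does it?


Number of 1s: 5

No, parity error (5 ones)


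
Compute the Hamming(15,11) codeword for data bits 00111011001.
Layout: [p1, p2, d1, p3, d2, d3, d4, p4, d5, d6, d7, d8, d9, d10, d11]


Parity bits: p1=0, p2=0, p3=0, p4=0

000001101011001


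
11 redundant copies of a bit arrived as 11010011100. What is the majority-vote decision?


Ones: 6 out of 11
Threshold: 6

1 (6/11 voted 1)


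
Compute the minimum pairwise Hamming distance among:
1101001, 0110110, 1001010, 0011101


Comparing all pairs, minimum distance: 3
Can detect 2 errors, correct 1 errors

3


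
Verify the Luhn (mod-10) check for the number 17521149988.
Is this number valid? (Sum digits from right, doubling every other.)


Luhn sum = 55
55 mod 10 = 5

Invalid (Luhn sum mod 10 = 5)


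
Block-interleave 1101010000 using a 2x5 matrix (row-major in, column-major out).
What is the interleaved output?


Matrix:
  11010
  10000
Read columns: 1110001000

1110001000


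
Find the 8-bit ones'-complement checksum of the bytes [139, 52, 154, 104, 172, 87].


Sum = 708 mod 256 = 196
Complement = 59

59


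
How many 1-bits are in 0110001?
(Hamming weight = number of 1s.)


Counting 1s in 0110001

3


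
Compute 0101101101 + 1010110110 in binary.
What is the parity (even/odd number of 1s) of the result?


0101101101 = 365
1010110110 = 694
Sum = 1059 = 10000100011
1s count = 4

even parity (4 ones in 10000100011)


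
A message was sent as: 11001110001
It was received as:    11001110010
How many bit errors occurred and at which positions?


XOR: 00000000011

2 error(s) at position(s): 9, 10


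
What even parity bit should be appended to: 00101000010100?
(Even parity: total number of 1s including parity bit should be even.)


Number of 1s in data: 4
Parity bit: 0

0


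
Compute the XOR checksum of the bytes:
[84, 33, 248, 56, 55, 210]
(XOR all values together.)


XOR chain: 84 ^ 33 ^ 248 ^ 56 ^ 55 ^ 210 = 80

80


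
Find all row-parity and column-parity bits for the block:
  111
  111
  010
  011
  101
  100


Row parities: 111001
Column parities: 000

Row P: 111001, Col P: 000, Corner: 0


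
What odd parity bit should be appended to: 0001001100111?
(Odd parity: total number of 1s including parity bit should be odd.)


Number of 1s in data: 6
Parity bit: 1

1


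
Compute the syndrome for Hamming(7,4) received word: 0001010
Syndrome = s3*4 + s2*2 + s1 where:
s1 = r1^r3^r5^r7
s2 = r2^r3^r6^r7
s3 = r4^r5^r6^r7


s1=0, s2=1, s3=0

Syndrome = 2 (error at position 2)


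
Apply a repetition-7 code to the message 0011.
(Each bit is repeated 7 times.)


Each bit -> 7 copies

0000000000000011111111111111


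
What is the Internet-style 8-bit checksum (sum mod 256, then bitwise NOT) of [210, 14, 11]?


Sum = 235 mod 256 = 235
Complement = 20

20


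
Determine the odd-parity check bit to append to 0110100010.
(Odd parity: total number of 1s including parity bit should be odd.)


Number of 1s in data: 4
Parity bit: 1

1


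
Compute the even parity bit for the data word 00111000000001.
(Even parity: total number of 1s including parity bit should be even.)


Number of 1s in data: 4
Parity bit: 0

0


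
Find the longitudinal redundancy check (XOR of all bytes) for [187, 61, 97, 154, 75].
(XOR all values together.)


XOR chain: 187 ^ 61 ^ 97 ^ 154 ^ 75 = 54

54


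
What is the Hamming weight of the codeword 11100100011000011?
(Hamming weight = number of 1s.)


Counting 1s in 11100100011000011

8


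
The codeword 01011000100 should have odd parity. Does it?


Number of 1s: 4

No, parity error (4 ones)


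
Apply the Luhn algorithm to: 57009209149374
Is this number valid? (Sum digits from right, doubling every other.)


Luhn sum = 55
55 mod 10 = 5

Invalid (Luhn sum mod 10 = 5)


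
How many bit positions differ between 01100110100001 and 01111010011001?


XOR: 00011100111000
Count of 1s: 6

6


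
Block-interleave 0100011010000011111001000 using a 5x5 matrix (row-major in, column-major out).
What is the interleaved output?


Matrix:
  01000
  11010
  00001
  11110
  01000
Read columns: 0101011011000100101000100

0101011011000100101000100


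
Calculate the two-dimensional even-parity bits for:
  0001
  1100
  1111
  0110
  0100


Row parities: 10001
Column parities: 0000

Row P: 10001, Col P: 0000, Corner: 0


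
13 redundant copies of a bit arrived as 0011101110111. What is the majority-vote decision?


Ones: 9 out of 13
Threshold: 7

1 (9/13 voted 1)


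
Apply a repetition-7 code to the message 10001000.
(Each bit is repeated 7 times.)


Each bit -> 7 copies

11111110000000000000000000001111111000000000000000000000


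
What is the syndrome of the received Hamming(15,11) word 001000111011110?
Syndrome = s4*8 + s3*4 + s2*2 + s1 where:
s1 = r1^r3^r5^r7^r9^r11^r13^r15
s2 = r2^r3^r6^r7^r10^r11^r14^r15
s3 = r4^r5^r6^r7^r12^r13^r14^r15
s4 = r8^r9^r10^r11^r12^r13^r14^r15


s1=1, s2=0, s3=0, s4=0

Syndrome = 1 (error at position 1)


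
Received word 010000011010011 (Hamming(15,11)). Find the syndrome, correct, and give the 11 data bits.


Syndrome = 9: error at position 9

Data: 00000010011 (corrected bit 9)


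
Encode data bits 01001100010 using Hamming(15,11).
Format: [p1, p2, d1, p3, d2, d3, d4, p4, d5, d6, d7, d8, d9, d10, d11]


Parity bits: p1=0, p2=0, p3=0, p4=1

000010011100010


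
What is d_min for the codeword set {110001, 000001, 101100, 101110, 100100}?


Comparing all pairs, minimum distance: 1
Can detect 0 errors, correct 0 errors

1


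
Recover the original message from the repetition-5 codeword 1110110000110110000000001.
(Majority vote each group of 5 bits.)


Groups: 11101, 10000, 11011, 00000, 00001
Majority votes: 10100

10100


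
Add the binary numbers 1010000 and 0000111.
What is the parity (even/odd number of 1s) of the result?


1010000 = 80
0000111 = 7
Sum = 87 = 1010111
1s count = 5

odd parity (5 ones in 1010111)


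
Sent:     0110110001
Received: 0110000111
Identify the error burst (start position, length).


XOR: 0000110110

Burst at position 4, length 5


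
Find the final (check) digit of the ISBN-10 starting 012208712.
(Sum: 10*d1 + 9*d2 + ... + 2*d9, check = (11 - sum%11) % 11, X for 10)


Weighted sum: 114
114 mod 11 = 4

Check digit: 7


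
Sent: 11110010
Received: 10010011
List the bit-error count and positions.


XOR: 01100001

3 error(s) at position(s): 1, 2, 7


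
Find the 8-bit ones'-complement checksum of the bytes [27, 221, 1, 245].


Sum = 494 mod 256 = 238
Complement = 17

17


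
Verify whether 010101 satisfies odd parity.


Number of 1s: 3

Yes, parity is correct (3 ones)


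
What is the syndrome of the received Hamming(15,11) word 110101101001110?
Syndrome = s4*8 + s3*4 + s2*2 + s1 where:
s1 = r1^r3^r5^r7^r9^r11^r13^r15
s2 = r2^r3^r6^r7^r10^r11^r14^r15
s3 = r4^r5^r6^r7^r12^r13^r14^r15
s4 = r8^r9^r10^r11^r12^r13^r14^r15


s1=0, s2=0, s3=0, s4=0

Syndrome = 0 (no error)


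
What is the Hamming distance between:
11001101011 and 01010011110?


XOR: 10011110101
Count of 1s: 7

7


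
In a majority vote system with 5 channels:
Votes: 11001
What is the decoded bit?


Ones: 3 out of 5
Threshold: 3

1 (3/5 voted 1)


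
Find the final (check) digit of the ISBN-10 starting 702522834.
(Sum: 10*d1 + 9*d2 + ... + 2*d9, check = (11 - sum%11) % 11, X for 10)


Weighted sum: 192
192 mod 11 = 5

Check digit: 6


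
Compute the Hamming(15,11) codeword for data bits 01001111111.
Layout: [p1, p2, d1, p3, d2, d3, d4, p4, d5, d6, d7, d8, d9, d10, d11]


Parity bits: p1=1, p2=0, p3=1, p4=1

100110011111111


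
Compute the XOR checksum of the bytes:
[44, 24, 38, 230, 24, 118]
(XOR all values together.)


XOR chain: 44 ^ 24 ^ 38 ^ 230 ^ 24 ^ 118 = 154

154


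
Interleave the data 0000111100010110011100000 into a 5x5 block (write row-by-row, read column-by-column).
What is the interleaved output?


Matrix:
  00001
  11100
  01011
  00111
  00000
Read columns: 0100001100010100011010110

0100001100010100011010110


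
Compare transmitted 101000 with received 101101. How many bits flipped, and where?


XOR: 000101

2 error(s) at position(s): 3, 5


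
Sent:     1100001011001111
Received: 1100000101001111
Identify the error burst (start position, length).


XOR: 0000001110000000

Burst at position 6, length 3


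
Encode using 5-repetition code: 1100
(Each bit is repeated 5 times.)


Each bit -> 5 copies

11111111110000000000


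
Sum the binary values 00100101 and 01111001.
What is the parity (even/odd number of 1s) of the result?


00100101 = 37
01111001 = 121
Sum = 158 = 10011110
1s count = 5

odd parity (5 ones in 10011110)


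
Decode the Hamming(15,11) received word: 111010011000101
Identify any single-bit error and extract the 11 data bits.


Syndrome = 6: error at position 6

Data: 11101000101 (corrected bit 6)


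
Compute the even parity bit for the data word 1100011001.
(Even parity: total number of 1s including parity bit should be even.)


Number of 1s in data: 5
Parity bit: 1

1


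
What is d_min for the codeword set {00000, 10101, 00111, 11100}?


Comparing all pairs, minimum distance: 2
Can detect 1 errors, correct 0 errors

2


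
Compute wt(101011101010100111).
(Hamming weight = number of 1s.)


Counting 1s in 101011101010100111

11


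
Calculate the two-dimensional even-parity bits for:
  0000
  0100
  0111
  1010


Row parities: 0110
Column parities: 1001

Row P: 0110, Col P: 1001, Corner: 0


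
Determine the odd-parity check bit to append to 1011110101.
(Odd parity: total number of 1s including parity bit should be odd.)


Number of 1s in data: 7
Parity bit: 0

0


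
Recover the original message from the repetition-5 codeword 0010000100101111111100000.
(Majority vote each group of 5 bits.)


Groups: 00100, 00100, 10111, 11111, 00000
Majority votes: 00110

00110


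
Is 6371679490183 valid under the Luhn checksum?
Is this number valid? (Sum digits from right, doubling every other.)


Luhn sum = 69
69 mod 10 = 9

Invalid (Luhn sum mod 10 = 9)


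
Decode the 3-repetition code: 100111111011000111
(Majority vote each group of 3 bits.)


Groups: 100, 111, 111, 011, 000, 111
Majority votes: 011101

011101


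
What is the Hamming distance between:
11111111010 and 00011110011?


XOR: 11100001001
Count of 1s: 5

5


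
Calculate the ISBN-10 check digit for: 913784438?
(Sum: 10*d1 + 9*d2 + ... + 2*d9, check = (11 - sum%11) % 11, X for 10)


Weighted sum: 281
281 mod 11 = 6

Check digit: 5


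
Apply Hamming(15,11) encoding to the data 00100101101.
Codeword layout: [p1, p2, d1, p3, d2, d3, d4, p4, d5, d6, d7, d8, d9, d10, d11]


Parity bits: p1=0, p2=1, p3=0, p4=0

010001000101101


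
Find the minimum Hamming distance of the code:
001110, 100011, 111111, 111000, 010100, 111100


Comparing all pairs, minimum distance: 1
Can detect 0 errors, correct 0 errors

1


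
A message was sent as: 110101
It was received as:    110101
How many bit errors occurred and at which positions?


XOR: 000000

0 errors (received matches sent)


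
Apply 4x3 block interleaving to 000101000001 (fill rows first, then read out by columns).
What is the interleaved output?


Matrix:
  000
  101
  000
  001
Read columns: 010000000101

010000000101


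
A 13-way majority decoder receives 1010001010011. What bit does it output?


Ones: 6 out of 13
Threshold: 7

0 (6/13 voted 1)


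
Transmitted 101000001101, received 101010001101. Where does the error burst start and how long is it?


XOR: 000010000000

Burst at position 4, length 1


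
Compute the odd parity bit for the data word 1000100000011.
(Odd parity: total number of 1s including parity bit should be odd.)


Number of 1s in data: 4
Parity bit: 1

1


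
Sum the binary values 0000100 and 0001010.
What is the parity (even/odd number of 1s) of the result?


0000100 = 4
0001010 = 10
Sum = 14 = 1110
1s count = 3

odd parity (3 ones in 1110)


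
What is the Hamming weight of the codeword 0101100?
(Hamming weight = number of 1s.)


Counting 1s in 0101100

3


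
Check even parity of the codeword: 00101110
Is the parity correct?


Number of 1s: 4

Yes, parity is correct (4 ones)


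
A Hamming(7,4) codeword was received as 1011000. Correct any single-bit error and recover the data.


Syndrome = 6: error at position 6

Data: 1010 (corrected bit 6)


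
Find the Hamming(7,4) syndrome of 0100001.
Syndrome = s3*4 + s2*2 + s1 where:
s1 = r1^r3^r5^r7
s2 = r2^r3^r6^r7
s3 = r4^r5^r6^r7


s1=1, s2=0, s3=1

Syndrome = 5 (error at position 5)


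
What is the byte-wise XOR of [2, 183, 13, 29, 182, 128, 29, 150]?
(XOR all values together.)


XOR chain: 2 ^ 183 ^ 13 ^ 29 ^ 182 ^ 128 ^ 29 ^ 150 = 24

24


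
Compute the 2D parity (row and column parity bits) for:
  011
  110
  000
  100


Row parities: 0001
Column parities: 001

Row P: 0001, Col P: 001, Corner: 1


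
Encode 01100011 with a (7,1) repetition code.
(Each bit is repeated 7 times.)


Each bit -> 7 copies

00000001111111111111100000000000000000000011111111111111


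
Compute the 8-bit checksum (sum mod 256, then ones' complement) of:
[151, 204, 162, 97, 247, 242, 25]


Sum = 1128 mod 256 = 104
Complement = 151

151


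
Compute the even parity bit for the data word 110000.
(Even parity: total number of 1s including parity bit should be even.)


Number of 1s in data: 2
Parity bit: 0

0


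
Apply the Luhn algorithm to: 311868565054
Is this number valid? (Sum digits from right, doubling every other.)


Luhn sum = 41
41 mod 10 = 1

Invalid (Luhn sum mod 10 = 1)


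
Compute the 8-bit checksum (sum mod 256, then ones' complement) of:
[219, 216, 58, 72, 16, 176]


Sum = 757 mod 256 = 245
Complement = 10

10


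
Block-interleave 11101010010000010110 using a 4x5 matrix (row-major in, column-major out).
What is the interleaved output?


Matrix:
  11101
  01001
  00000
  10110
Read columns: 10011100100100011100

10011100100100011100


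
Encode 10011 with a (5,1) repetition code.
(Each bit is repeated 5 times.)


Each bit -> 5 copies

1111100000000001111111111


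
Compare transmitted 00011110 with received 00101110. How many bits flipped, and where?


XOR: 00110000

2 error(s) at position(s): 2, 3


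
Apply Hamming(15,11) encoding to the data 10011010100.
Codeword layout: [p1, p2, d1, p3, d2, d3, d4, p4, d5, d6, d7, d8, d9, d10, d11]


Parity bits: p1=1, p2=1, p3=0, p4=1

111000111010100


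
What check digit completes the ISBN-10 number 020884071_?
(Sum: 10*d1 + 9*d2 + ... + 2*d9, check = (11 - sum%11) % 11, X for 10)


Weighted sum: 165
165 mod 11 = 0

Check digit: 0


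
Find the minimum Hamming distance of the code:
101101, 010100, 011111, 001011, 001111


Comparing all pairs, minimum distance: 1
Can detect 0 errors, correct 0 errors

1


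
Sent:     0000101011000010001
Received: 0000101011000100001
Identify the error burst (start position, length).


XOR: 0000000000000110000

Burst at position 13, length 2


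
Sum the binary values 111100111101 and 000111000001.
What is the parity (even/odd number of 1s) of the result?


111100111101 = 3901
000111000001 = 449
Sum = 4350 = 1000011111110
1s count = 8

even parity (8 ones in 1000011111110)


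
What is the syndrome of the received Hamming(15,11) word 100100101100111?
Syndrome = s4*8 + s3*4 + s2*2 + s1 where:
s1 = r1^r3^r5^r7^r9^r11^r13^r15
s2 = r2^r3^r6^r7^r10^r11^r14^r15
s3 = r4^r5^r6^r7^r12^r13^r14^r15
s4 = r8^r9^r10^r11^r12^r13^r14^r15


s1=1, s2=0, s3=1, s4=1

Syndrome = 13 (error at position 13)


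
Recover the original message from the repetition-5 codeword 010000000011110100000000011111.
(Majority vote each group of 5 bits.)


Groups: 01000, 00000, 11110, 10000, 00000, 11111
Majority votes: 001001

001001


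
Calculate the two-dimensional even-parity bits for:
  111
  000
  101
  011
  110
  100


Row parities: 100001
Column parities: 011

Row P: 100001, Col P: 011, Corner: 0


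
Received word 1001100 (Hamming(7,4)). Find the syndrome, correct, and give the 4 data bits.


Syndrome = 0: no error detected

Data: 0100 (no errors)


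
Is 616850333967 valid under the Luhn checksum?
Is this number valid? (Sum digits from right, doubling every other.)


Luhn sum = 50
50 mod 10 = 0

Valid (Luhn sum mod 10 = 0)


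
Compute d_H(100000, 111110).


XOR: 011110
Count of 1s: 4

4


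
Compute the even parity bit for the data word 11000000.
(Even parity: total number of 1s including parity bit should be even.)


Number of 1s in data: 2
Parity bit: 0

0


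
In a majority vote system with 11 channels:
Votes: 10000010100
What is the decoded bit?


Ones: 3 out of 11
Threshold: 6

0 (3/11 voted 1)


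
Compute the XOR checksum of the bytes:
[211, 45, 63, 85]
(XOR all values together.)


XOR chain: 211 ^ 45 ^ 63 ^ 85 = 148

148


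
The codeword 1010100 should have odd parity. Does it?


Number of 1s: 3

Yes, parity is correct (3 ones)


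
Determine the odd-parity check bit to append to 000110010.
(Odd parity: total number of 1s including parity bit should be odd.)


Number of 1s in data: 3
Parity bit: 0

0


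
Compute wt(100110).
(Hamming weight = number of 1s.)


Counting 1s in 100110

3


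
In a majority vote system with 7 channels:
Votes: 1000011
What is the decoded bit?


Ones: 3 out of 7
Threshold: 4

0 (3/7 voted 1)


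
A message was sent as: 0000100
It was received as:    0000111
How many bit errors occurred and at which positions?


XOR: 0000011

2 error(s) at position(s): 5, 6


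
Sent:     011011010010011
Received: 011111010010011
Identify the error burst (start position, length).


XOR: 000100000000000

Burst at position 3, length 1


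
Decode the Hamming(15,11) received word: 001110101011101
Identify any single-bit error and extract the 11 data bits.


Syndrome = 9: error at position 9

Data: 11010011101 (corrected bit 9)


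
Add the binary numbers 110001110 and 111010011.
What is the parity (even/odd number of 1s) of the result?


110001110 = 398
111010011 = 467
Sum = 865 = 1101100001
1s count = 5

odd parity (5 ones in 1101100001)


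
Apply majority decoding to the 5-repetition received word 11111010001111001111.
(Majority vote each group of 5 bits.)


Groups: 11111, 01000, 11110, 01111
Majority votes: 1011

1011


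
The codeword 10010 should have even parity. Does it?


Number of 1s: 2

Yes, parity is correct (2 ones)


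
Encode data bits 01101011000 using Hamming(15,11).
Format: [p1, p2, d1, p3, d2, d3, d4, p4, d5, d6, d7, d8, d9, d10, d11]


Parity bits: p1=1, p2=0, p3=1, p4=1

100111011011000


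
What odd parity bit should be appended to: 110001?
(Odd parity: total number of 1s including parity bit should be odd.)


Number of 1s in data: 3
Parity bit: 0

0


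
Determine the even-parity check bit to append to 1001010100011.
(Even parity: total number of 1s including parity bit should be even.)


Number of 1s in data: 6
Parity bit: 0

0


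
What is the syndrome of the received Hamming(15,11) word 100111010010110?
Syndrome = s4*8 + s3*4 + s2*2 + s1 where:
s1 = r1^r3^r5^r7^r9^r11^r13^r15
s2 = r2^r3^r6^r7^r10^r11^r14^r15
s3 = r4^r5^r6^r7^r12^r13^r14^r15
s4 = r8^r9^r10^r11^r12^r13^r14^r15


s1=0, s2=1, s3=1, s4=0

Syndrome = 6 (error at position 6)


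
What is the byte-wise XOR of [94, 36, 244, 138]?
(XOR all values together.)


XOR chain: 94 ^ 36 ^ 244 ^ 138 = 4

4


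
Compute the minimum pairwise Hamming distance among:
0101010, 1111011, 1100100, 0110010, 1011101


Comparing all pairs, minimum distance: 2
Can detect 1 errors, correct 0 errors

2


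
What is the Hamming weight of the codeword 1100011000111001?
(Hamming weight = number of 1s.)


Counting 1s in 1100011000111001

8


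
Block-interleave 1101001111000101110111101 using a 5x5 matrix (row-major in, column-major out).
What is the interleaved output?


Matrix:
  11010
  01111
  00010
  11101
  11101
Read columns: 1001111011010111110001011

1001111011010111110001011


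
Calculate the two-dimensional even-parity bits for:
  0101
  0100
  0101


Row parities: 010
Column parities: 0100

Row P: 010, Col P: 0100, Corner: 1


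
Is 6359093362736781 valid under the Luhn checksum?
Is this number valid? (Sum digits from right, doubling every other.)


Luhn sum = 65
65 mod 10 = 5

Invalid (Luhn sum mod 10 = 5)


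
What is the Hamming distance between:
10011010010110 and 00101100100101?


XOR: 10110110110011
Count of 1s: 9

9


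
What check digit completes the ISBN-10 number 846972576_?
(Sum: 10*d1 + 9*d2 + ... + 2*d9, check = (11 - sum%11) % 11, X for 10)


Weighted sum: 332
332 mod 11 = 2

Check digit: 9


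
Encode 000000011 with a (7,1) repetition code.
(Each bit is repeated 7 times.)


Each bit -> 7 copies

000000000000000000000000000000000000000000000000011111111111111


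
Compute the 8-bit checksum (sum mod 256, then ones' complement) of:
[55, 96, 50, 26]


Sum = 227 mod 256 = 227
Complement = 28

28


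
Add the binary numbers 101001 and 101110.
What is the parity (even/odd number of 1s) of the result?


101001 = 41
101110 = 46
Sum = 87 = 1010111
1s count = 5

odd parity (5 ones in 1010111)


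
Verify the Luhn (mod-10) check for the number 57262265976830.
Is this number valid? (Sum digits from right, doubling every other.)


Luhn sum = 65
65 mod 10 = 5

Invalid (Luhn sum mod 10 = 5)


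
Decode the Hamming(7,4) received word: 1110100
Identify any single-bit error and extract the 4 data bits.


Syndrome = 5: error at position 5

Data: 1000 (corrected bit 5)


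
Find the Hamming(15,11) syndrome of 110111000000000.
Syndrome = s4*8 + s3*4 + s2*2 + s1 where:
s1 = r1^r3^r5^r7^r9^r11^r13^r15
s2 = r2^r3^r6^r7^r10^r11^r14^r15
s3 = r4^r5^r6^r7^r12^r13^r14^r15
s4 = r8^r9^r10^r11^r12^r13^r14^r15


s1=0, s2=0, s3=1, s4=0

Syndrome = 4 (error at position 4)


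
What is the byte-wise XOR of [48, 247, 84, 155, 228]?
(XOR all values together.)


XOR chain: 48 ^ 247 ^ 84 ^ 155 ^ 228 = 236

236


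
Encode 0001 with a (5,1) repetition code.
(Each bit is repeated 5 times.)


Each bit -> 5 copies

00000000000000011111


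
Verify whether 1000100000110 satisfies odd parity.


Number of 1s: 4

No, parity error (4 ones)


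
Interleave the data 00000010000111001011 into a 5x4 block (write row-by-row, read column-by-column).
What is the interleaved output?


Matrix:
  0000
  0010
  0001
  1100
  1011
Read columns: 00011000100100100101

00011000100100100101


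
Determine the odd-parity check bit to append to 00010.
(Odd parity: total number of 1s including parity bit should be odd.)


Number of 1s in data: 1
Parity bit: 0

0


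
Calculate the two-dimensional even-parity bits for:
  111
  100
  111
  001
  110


Row parities: 11110
Column parities: 011

Row P: 11110, Col P: 011, Corner: 0


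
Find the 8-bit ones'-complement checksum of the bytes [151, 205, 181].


Sum = 537 mod 256 = 25
Complement = 230

230


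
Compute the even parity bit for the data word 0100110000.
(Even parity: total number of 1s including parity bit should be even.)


Number of 1s in data: 3
Parity bit: 1

1


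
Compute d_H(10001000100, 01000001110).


XOR: 11001001010
Count of 1s: 5

5


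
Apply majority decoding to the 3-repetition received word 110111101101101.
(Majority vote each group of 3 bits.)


Groups: 110, 111, 101, 101, 101
Majority votes: 11111

11111


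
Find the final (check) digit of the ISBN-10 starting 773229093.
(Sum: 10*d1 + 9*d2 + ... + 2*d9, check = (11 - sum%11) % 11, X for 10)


Weighted sum: 261
261 mod 11 = 8

Check digit: 3


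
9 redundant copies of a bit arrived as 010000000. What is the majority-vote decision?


Ones: 1 out of 9
Threshold: 5

0 (1/9 voted 1)


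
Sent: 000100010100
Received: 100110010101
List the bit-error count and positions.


XOR: 100010000001

3 error(s) at position(s): 0, 4, 11


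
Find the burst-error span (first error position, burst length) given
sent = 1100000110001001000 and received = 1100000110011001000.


XOR: 0000000000010000000

Burst at position 11, length 1


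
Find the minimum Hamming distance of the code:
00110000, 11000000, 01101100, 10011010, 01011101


Comparing all pairs, minimum distance: 3
Can detect 2 errors, correct 1 errors

3


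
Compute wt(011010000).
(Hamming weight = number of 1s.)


Counting 1s in 011010000

3


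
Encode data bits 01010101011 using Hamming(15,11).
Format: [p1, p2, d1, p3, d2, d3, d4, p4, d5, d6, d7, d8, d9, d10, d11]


Parity bits: p1=1, p2=0, p3=1, p4=0

100110100101011


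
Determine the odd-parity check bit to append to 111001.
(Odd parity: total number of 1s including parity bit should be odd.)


Number of 1s in data: 4
Parity bit: 1

1


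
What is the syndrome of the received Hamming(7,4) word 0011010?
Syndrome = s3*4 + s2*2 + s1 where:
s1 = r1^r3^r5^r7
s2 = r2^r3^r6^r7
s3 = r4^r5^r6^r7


s1=1, s2=0, s3=0

Syndrome = 1 (error at position 1)


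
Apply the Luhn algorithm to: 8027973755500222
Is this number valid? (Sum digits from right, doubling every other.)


Luhn sum = 62
62 mod 10 = 2

Invalid (Luhn sum mod 10 = 2)


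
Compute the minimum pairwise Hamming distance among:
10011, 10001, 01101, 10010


Comparing all pairs, minimum distance: 1
Can detect 0 errors, correct 0 errors

1


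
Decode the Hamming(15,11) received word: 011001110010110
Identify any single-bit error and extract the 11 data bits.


Syndrome = 0: no error detected

Data: 10110010110 (no errors)


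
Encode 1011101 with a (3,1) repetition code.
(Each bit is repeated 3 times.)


Each bit -> 3 copies

111000111111111000111


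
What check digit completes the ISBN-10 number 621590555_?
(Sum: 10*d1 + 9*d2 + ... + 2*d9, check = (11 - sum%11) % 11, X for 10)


Weighted sum: 220
220 mod 11 = 0

Check digit: 0


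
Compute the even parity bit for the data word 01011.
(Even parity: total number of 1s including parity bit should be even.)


Number of 1s in data: 3
Parity bit: 1

1


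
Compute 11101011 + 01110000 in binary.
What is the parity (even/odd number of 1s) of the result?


11101011 = 235
01110000 = 112
Sum = 347 = 101011011
1s count = 6

even parity (6 ones in 101011011)


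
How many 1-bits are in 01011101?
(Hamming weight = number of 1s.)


Counting 1s in 01011101

5


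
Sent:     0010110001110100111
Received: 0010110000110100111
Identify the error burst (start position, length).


XOR: 0000000001000000000

Burst at position 9, length 1


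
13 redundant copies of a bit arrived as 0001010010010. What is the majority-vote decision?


Ones: 4 out of 13
Threshold: 7

0 (4/13 voted 1)


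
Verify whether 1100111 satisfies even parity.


Number of 1s: 5

No, parity error (5 ones)


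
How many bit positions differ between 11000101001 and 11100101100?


XOR: 00100000101
Count of 1s: 3

3


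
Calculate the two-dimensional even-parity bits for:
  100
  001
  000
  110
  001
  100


Row parities: 110011
Column parities: 110

Row P: 110011, Col P: 110, Corner: 0


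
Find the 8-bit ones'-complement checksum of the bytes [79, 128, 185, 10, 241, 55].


Sum = 698 mod 256 = 186
Complement = 69

69


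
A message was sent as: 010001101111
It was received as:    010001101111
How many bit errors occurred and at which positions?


XOR: 000000000000

0 errors (received matches sent)


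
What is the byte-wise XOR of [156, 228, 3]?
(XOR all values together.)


XOR chain: 156 ^ 228 ^ 3 = 123

123


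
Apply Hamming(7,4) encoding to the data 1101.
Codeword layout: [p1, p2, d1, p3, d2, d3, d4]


Parity bits: p1=1, p2=0, p3=0

1010101


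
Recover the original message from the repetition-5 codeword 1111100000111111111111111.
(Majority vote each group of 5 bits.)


Groups: 11111, 00000, 11111, 11111, 11111
Majority votes: 10111

10111


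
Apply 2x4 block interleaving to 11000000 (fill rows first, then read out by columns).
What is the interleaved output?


Matrix:
  1100
  0000
Read columns: 10100000

10100000


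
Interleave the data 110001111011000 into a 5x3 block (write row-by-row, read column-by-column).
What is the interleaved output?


Matrix:
  110
  001
  111
  011
  000
Read columns: 101001011001110

101001011001110


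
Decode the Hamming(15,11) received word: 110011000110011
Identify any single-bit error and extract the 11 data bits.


Syndrome = 0: no error detected

Data: 01100110011 (no errors)


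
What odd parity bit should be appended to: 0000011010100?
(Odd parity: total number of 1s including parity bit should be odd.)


Number of 1s in data: 4
Parity bit: 1

1


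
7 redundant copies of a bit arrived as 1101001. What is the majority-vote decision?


Ones: 4 out of 7
Threshold: 4

1 (4/7 voted 1)
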